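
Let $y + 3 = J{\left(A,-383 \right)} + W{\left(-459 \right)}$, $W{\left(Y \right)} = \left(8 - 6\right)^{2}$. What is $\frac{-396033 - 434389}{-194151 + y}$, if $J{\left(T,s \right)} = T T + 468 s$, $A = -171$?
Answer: $\frac{830422}{344153} \approx 2.4129$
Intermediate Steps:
$J{\left(T,s \right)} = T^{2} + 468 s$
$W{\left(Y \right)} = 4$ ($W{\left(Y \right)} = 2^{2} = 4$)
$y = -150002$ ($y = -3 + \left(\left(\left(-171\right)^{2} + 468 \left(-383\right)\right) + 4\right) = -3 + \left(\left(29241 - 179244\right) + 4\right) = -3 + \left(-150003 + 4\right) = -3 - 149999 = -150002$)
$\frac{-396033 - 434389}{-194151 + y} = \frac{-396033 - 434389}{-194151 - 150002} = - \frac{830422}{-344153} = \left(-830422\right) \left(- \frac{1}{344153}\right) = \frac{830422}{344153}$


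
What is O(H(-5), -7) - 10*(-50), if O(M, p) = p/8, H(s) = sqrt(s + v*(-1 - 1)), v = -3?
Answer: 3993/8 ≈ 499.13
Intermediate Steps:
H(s) = sqrt(6 + s) (H(s) = sqrt(s - 3*(-1 - 1)) = sqrt(s - 3*(-2)) = sqrt(s + 6) = sqrt(6 + s))
O(M, p) = p/8 (O(M, p) = p*(1/8) = p/8)
O(H(-5), -7) - 10*(-50) = (1/8)*(-7) - 10*(-50) = -7/8 + 500 = 3993/8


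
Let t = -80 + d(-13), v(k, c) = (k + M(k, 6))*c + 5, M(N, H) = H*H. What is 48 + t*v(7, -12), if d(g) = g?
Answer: 47571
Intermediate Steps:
M(N, H) = H**2
v(k, c) = 5 + c*(36 + k) (v(k, c) = (k + 6**2)*c + 5 = (k + 36)*c + 5 = (36 + k)*c + 5 = c*(36 + k) + 5 = 5 + c*(36 + k))
t = -93 (t = -80 - 13 = -93)
48 + t*v(7, -12) = 48 - 93*(5 + 36*(-12) - 12*7) = 48 - 93*(5 - 432 - 84) = 48 - 93*(-511) = 48 + 47523 = 47571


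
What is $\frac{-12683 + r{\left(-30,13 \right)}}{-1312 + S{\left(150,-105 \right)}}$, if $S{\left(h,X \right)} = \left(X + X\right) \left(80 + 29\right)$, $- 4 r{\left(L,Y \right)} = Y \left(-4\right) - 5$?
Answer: $\frac{50675}{96808} \approx 0.52346$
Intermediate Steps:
$r{\left(L,Y \right)} = \frac{5}{4} + Y$ ($r{\left(L,Y \right)} = - \frac{Y \left(-4\right) - 5}{4} = - \frac{- 4 Y - 5}{4} = - \frac{-5 - 4 Y}{4} = \frac{5}{4} + Y$)
$S{\left(h,X \right)} = 218 X$ ($S{\left(h,X \right)} = 2 X 109 = 218 X$)
$\frac{-12683 + r{\left(-30,13 \right)}}{-1312 + S{\left(150,-105 \right)}} = \frac{-12683 + \left(\frac{5}{4} + 13\right)}{-1312 + 218 \left(-105\right)} = \frac{-12683 + \frac{57}{4}}{-1312 - 22890} = - \frac{50675}{4 \left(-24202\right)} = \left(- \frac{50675}{4}\right) \left(- \frac{1}{24202}\right) = \frac{50675}{96808}$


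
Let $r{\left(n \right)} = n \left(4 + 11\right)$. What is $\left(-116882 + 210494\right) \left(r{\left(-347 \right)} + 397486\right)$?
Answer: $36722208972$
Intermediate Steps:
$r{\left(n \right)} = 15 n$ ($r{\left(n \right)} = n 15 = 15 n$)
$\left(-116882 + 210494\right) \left(r{\left(-347 \right)} + 397486\right) = \left(-116882 + 210494\right) \left(15 \left(-347\right) + 397486\right) = 93612 \left(-5205 + 397486\right) = 93612 \cdot 392281 = 36722208972$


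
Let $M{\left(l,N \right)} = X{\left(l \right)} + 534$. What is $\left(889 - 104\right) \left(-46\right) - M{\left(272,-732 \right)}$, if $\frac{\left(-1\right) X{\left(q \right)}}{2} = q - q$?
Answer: $-36644$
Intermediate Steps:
$X{\left(q \right)} = 0$ ($X{\left(q \right)} = - 2 \left(q - q\right) = \left(-2\right) 0 = 0$)
$M{\left(l,N \right)} = 534$ ($M{\left(l,N \right)} = 0 + 534 = 534$)
$\left(889 - 104\right) \left(-46\right) - M{\left(272,-732 \right)} = \left(889 - 104\right) \left(-46\right) - 534 = 785 \left(-46\right) - 534 = -36110 - 534 = -36644$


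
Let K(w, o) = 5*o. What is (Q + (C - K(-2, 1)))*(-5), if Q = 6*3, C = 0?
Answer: -65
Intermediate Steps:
Q = 18
(Q + (C - K(-2, 1)))*(-5) = (18 + (0 - 5))*(-5) = (18 - 5)*(-5) = 13*(-5) = -65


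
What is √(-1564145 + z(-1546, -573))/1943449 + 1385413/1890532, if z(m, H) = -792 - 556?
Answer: 1385413/1890532 + I*√1565493/1943449 ≈ 0.73282 + 0.0006438*I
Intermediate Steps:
z(m, H) = -1348
√(-1564145 + z(-1546, -573))/1943449 + 1385413/1890532 = √(-1564145 - 1348)/1943449 + 1385413/1890532 = √(-1565493)*(1/1943449) + 1385413*(1/1890532) = (I*√1565493)*(1/1943449) + 1385413/1890532 = I*√1565493/1943449 + 1385413/1890532 = 1385413/1890532 + I*√1565493/1943449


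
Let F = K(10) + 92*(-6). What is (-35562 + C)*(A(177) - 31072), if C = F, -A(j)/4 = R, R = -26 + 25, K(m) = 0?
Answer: 1121989752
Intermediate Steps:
R = -1
A(j) = 4 (A(j) = -4*(-1) = 4)
F = -552 (F = 0 + 92*(-6) = 0 - 552 = -552)
C = -552
(-35562 + C)*(A(177) - 31072) = (-35562 - 552)*(4 - 31072) = -36114*(-31068) = 1121989752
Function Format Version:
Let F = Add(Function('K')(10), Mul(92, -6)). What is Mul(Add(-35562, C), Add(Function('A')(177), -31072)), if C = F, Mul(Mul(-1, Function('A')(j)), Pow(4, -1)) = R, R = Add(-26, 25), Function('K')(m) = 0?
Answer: 1121989752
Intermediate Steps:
R = -1
Function('A')(j) = 4 (Function('A')(j) = Mul(-4, -1) = 4)
F = -552 (F = Add(0, Mul(92, -6)) = Add(0, -552) = -552)
C = -552
Mul(Add(-35562, C), Add(Function('A')(177), -31072)) = Mul(Add(-35562, -552), Add(4, -31072)) = Mul(-36114, -31068) = 1121989752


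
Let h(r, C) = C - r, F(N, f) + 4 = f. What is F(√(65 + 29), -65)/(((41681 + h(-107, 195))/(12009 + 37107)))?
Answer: -3389004/41983 ≈ -80.723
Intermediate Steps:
F(N, f) = -4 + f
F(√(65 + 29), -65)/(((41681 + h(-107, 195))/(12009 + 37107))) = (-4 - 65)/(((41681 + (195 - 1*(-107)))/(12009 + 37107))) = -69*49116/(41681 + (195 + 107)) = -69*49116/(41681 + 302) = -69/(41983*(1/49116)) = -69/41983/49116 = -69*49116/41983 = -3389004/41983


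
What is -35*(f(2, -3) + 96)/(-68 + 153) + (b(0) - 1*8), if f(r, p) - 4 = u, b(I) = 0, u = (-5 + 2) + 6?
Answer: -857/17 ≈ -50.412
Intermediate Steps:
u = 3 (u = -3 + 6 = 3)
f(r, p) = 7 (f(r, p) = 4 + 3 = 7)
-35*(f(2, -3) + 96)/(-68 + 153) + (b(0) - 1*8) = -35*(7 + 96)/(-68 + 153) + (0 - 1*8) = -3605/85 + (0 - 8) = -3605/85 - 8 = -35*103/85 - 8 = -721/17 - 8 = -857/17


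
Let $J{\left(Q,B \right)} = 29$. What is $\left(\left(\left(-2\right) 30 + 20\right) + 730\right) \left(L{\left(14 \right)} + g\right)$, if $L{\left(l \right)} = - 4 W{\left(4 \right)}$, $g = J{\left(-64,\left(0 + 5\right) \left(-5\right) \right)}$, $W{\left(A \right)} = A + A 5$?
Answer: $-46230$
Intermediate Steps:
$W{\left(A \right)} = 6 A$ ($W{\left(A \right)} = A + 5 A = 6 A$)
$g = 29$
$L{\left(l \right)} = -96$ ($L{\left(l \right)} = - 4 \cdot 6 \cdot 4 = \left(-4\right) 24 = -96$)
$\left(\left(\left(-2\right) 30 + 20\right) + 730\right) \left(L{\left(14 \right)} + g\right) = \left(\left(\left(-2\right) 30 + 20\right) + 730\right) \left(-96 + 29\right) = \left(\left(-60 + 20\right) + 730\right) \left(-67\right) = \left(-40 + 730\right) \left(-67\right) = 690 \left(-67\right) = -46230$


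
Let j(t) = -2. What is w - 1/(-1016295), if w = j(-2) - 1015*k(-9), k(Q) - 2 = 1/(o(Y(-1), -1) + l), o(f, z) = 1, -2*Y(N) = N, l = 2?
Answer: -2408957914/1016295 ≈ -2370.3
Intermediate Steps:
Y(N) = -N/2
k(Q) = 7/3 (k(Q) = 2 + 1/(1 + 2) = 2 + 1/3 = 2 + ⅓ = 7/3)
w = -7111/3 (w = -2 - 1015*7/3 = -2 - 7105/3 = -7111/3 ≈ -2370.3)
w - 1/(-1016295) = -7111/3 - 1/(-1016295) = -7111/3 - 1*(-1/1016295) = -7111/3 + 1/1016295 = -2408957914/1016295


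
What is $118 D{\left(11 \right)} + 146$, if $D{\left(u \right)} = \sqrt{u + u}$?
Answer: $146 + 118 \sqrt{22} \approx 699.47$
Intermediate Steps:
$D{\left(u \right)} = \sqrt{2} \sqrt{u}$ ($D{\left(u \right)} = \sqrt{2 u} = \sqrt{2} \sqrt{u}$)
$118 D{\left(11 \right)} + 146 = 118 \sqrt{2} \sqrt{11} + 146 = 118 \sqrt{22} + 146 = 146 + 118 \sqrt{22}$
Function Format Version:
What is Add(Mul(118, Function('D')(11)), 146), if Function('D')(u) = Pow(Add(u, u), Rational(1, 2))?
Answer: Add(146, Mul(118, Pow(22, Rational(1, 2)))) ≈ 699.47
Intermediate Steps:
Function('D')(u) = Mul(Pow(2, Rational(1, 2)), Pow(u, Rational(1, 2))) (Function('D')(u) = Pow(Mul(2, u), Rational(1, 2)) = Mul(Pow(2, Rational(1, 2)), Pow(u, Rational(1, 2))))
Add(Mul(118, Function('D')(11)), 146) = Add(Mul(118, Mul(Pow(2, Rational(1, 2)), Pow(11, Rational(1, 2)))), 146) = Add(Mul(118, Pow(22, Rational(1, 2))), 146) = Add(146, Mul(118, Pow(22, Rational(1, 2))))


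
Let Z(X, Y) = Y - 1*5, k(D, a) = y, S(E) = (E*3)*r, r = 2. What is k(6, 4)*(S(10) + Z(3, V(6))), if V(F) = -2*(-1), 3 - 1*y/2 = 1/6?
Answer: 323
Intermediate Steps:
y = 17/3 (y = 6 - 2/6 = 6 - 2*⅙ = 6 - ⅓ = 17/3 ≈ 5.6667)
S(E) = 6*E (S(E) = (E*3)*2 = (3*E)*2 = 6*E)
k(D, a) = 17/3
V(F) = 2
Z(X, Y) = -5 + Y (Z(X, Y) = Y - 5 = -5 + Y)
k(6, 4)*(S(10) + Z(3, V(6))) = 17*(6*10 + (-5 + 2))/3 = 17*(60 - 3)/3 = (17/3)*57 = 323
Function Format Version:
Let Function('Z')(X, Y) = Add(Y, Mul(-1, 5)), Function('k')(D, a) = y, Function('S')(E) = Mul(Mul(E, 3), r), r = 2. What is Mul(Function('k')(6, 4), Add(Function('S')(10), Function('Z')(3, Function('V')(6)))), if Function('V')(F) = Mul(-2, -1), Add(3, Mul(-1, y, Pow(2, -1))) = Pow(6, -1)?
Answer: 323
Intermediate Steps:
y = Rational(17, 3) (y = Add(6, Mul(-2, Pow(6, -1))) = Add(6, Mul(-2, Rational(1, 6))) = Add(6, Rational(-1, 3)) = Rational(17, 3) ≈ 5.6667)
Function('S')(E) = Mul(6, E) (Function('S')(E) = Mul(Mul(E, 3), 2) = Mul(Mul(3, E), 2) = Mul(6, E))
Function('k')(D, a) = Rational(17, 3)
Function('V')(F) = 2
Function('Z')(X, Y) = Add(-5, Y) (Function('Z')(X, Y) = Add(Y, -5) = Add(-5, Y))
Mul(Function('k')(6, 4), Add(Function('S')(10), Function('Z')(3, Function('V')(6)))) = Mul(Rational(17, 3), Add(Mul(6, 10), Add(-5, 2))) = Mul(Rational(17, 3), Add(60, -3)) = Mul(Rational(17, 3), 57) = 323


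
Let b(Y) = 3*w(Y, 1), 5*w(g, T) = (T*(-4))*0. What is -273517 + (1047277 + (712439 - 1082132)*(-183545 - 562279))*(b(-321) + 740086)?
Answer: 204061662406887057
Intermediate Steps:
w(g, T) = 0 (w(g, T) = ((T*(-4))*0)/5 = (-4*T*0)/5 = (⅕)*0 = 0)
b(Y) = 0 (b(Y) = 3*0 = 0)
-273517 + (1047277 + (712439 - 1082132)*(-183545 - 562279))*(b(-321) + 740086) = -273517 + (1047277 + (712439 - 1082132)*(-183545 - 562279))*(0 + 740086) = -273517 + (1047277 - 369693*(-745824))*740086 = -273517 + (1047277 + 275725912032)*740086 = -273517 + 275726959309*740086 = -273517 + 204061662407160574 = 204061662406887057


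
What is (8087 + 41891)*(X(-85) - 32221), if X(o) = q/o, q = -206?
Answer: -136868701262/85 ≈ -1.6102e+9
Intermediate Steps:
X(o) = -206/o
(8087 + 41891)*(X(-85) - 32221) = (8087 + 41891)*(-206/(-85) - 32221) = 49978*(-206*(-1/85) - 32221) = 49978*(206/85 - 32221) = 49978*(-2738579/85) = -136868701262/85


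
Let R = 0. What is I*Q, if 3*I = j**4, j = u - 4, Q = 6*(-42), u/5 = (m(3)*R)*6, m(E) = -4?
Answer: -21504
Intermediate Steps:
u = 0 (u = 5*(-4*0*6) = 5*(0*6) = 5*0 = 0)
Q = -252
j = -4 (j = 0 - 4 = -4)
I = 256/3 (I = (1/3)*(-4)**4 = (1/3)*256 = 256/3 ≈ 85.333)
I*Q = (256/3)*(-252) = -21504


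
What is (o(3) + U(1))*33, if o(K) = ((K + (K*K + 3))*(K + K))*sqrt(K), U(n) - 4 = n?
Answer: 165 + 2970*sqrt(3) ≈ 5309.2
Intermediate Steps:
U(n) = 4 + n
o(K) = 2*K**(3/2)*(3 + K + K**2) (o(K) = ((K + (K**2 + 3))*(2*K))*sqrt(K) = ((K + (3 + K**2))*(2*K))*sqrt(K) = ((3 + K + K**2)*(2*K))*sqrt(K) = (2*K*(3 + K + K**2))*sqrt(K) = 2*K**(3/2)*(3 + K + K**2))
(o(3) + U(1))*33 = (2*3**(3/2)*(3 + 3 + 3**2) + (4 + 1))*33 = (2*(3*sqrt(3))*(3 + 3 + 9) + 5)*33 = (2*(3*sqrt(3))*15 + 5)*33 = (90*sqrt(3) + 5)*33 = (5 + 90*sqrt(3))*33 = 165 + 2970*sqrt(3)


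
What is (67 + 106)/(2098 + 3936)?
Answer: 173/6034 ≈ 0.028671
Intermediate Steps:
(67 + 106)/(2098 + 3936) = 173/6034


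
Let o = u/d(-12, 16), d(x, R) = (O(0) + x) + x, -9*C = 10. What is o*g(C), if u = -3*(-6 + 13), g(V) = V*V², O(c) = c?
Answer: -875/729 ≈ -1.2003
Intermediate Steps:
C = -10/9 (C = -⅑*10 = -10/9 ≈ -1.1111)
g(V) = V³
d(x, R) = 2*x (d(x, R) = (0 + x) + x = x + x = 2*x)
u = -21 (u = -3*7 = -21)
o = 7/8 (o = -21/(2*(-12)) = -21/(-24) = -21*(-1/24) = 7/8 ≈ 0.87500)
o*g(C) = 7*(-10/9)³/8 = (7/8)*(-1000/729) = -875/729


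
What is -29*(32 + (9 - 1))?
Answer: -1160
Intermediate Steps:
-29*(32 + (9 - 1)) = -29*(32 + 8) = -29*40 = -1160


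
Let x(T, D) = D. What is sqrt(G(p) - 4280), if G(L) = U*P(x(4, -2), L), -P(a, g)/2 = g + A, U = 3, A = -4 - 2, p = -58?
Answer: 2*I*sqrt(974) ≈ 62.418*I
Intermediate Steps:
A = -6
P(a, g) = 12 - 2*g (P(a, g) = -2*(g - 6) = -2*(-6 + g) = 12 - 2*g)
G(L) = 36 - 6*L (G(L) = 3*(12 - 2*L) = 36 - 6*L)
sqrt(G(p) - 4280) = sqrt((36 - 6*(-58)) - 4280) = sqrt((36 + 348) - 4280) = sqrt(384 - 4280) = sqrt(-3896) = 2*I*sqrt(974)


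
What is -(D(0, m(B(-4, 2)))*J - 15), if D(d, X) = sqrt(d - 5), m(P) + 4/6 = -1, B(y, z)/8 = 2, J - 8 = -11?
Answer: 15 + 3*I*sqrt(5) ≈ 15.0 + 6.7082*I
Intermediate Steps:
J = -3 (J = 8 - 11 = -3)
B(y, z) = 16 (B(y, z) = 8*2 = 16)
m(P) = -5/3 (m(P) = -2/3 - 1 = -5/3)
D(d, X) = sqrt(-5 + d)
-(D(0, m(B(-4, 2)))*J - 15) = -(sqrt(-5 + 0)*(-3) - 15) = -(sqrt(-5)*(-3) - 15) = -((I*sqrt(5))*(-3) - 15) = -(-3*I*sqrt(5) - 15) = -(-15 - 3*I*sqrt(5)) = 15 + 3*I*sqrt(5)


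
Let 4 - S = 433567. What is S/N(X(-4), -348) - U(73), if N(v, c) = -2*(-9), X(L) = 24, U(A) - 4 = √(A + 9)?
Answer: -144545/6 - √82 ≈ -24100.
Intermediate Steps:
U(A) = 4 + √(9 + A) (U(A) = 4 + √(A + 9) = 4 + √(9 + A))
S = -433563 (S = 4 - 1*433567 = 4 - 433567 = -433563)
N(v, c) = 18
S/N(X(-4), -348) - U(73) = -433563/18 - (4 + √(9 + 73)) = -433563*1/18 - (4 + √82) = -144521/6 + (-4 - √82) = -144545/6 - √82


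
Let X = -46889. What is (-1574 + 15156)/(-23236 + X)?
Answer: -13582/70125 ≈ -0.19368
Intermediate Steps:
(-1574 + 15156)/(-23236 + X) = (-1574 + 15156)/(-23236 - 46889) = 13582/(-70125) = 13582*(-1/70125) = -13582/70125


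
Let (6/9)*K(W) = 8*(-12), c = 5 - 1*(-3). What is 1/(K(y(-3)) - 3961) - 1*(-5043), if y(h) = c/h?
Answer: 20701514/4105 ≈ 5043.0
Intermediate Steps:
c = 8 (c = 5 + 3 = 8)
y(h) = 8/h
K(W) = -144 (K(W) = 3*(8*(-12))/2 = (3/2)*(-96) = -144)
1/(K(y(-3)) - 3961) - 1*(-5043) = 1/(-144 - 3961) - 1*(-5043) = 1/(-4105) + 5043 = -1/4105 + 5043 = 20701514/4105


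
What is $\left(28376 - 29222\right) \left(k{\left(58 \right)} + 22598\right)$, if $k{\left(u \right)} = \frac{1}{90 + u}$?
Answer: $- \frac{1414725615}{74} \approx -1.9118 \cdot 10^{7}$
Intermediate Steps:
$\left(28376 - 29222\right) \left(k{\left(58 \right)} + 22598\right) = \left(28376 - 29222\right) \left(\frac{1}{90 + 58} + 22598\right) = - 846 \left(\frac{1}{148} + 22598\right) = \left(-846\right) \frac{3344505}{148} = - \frac{1414725615}{74}$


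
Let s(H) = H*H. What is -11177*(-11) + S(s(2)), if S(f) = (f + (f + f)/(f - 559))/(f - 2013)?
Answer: 19583612579/159285 ≈ 1.2295e+5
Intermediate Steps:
s(H) = H**2
S(f) = (f + 2*f/(-559 + f))/(-2013 + f) (S(f) = (f + (2*f)/(-559 + f))/(-2013 + f) = (f + 2*f/(-559 + f))/(-2013 + f))
-11177*(-11) + S(s(2)) = -11177*(-11) + 2**2*(-557 + 2**2)/(1125267 + (2**2)**2 - 2572*2**2) = 122947 + 4*(-557 + 4)/(1125267 + 4**2 - 2572*4) = 122947 + 4*(-553)/(1125267 + 16 - 10288) = 122947 + 4*(-553)/1114995 = 122947 + 4*(1/1114995)*(-553) = 122947 - 316/159285 = 19583612579/159285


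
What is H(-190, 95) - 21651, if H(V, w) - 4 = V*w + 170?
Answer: -39527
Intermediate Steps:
H(V, w) = 174 + V*w (H(V, w) = 4 + (V*w + 170) = 4 + (170 + V*w) = 174 + V*w)
H(-190, 95) - 21651 = (174 - 190*95) - 21651 = (174 - 18050) - 21651 = -17876 - 21651 = -39527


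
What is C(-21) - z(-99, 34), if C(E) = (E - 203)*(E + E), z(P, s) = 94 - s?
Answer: 9348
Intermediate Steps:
C(E) = 2*E*(-203 + E) (C(E) = (-203 + E)*(2*E) = 2*E*(-203 + E))
C(-21) - z(-99, 34) = 2*(-21)*(-203 - 21) - (94 - 1*34) = 2*(-21)*(-224) - (94 - 34) = 9408 - 1*60 = 9408 - 60 = 9348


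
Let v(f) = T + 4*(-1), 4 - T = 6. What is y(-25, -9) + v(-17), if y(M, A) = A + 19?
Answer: 4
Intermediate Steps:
T = -2 (T = 4 - 1*6 = 4 - 6 = -2)
v(f) = -6 (v(f) = -2 + 4*(-1) = -2 - 4 = -6)
y(M, A) = 19 + A
y(-25, -9) + v(-17) = (19 - 9) - 6 = 10 - 6 = 4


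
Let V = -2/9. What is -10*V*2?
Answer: 40/9 ≈ 4.4444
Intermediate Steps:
V = -2/9 (V = -2*1/9 = -2/9 ≈ -0.22222)
-10*V*2 = -10*(-2/9)*2 = (20/9)*2 = 40/9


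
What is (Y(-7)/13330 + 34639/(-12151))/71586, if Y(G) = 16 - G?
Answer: -461458397/11594987008380 ≈ -3.9798e-5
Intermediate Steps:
(Y(-7)/13330 + 34639/(-12151))/71586 = ((16 - 1*(-7))/13330 + 34639/(-12151))/71586 = ((16 + 7)*(1/13330) + 34639*(-1/12151))*(1/71586) = (23*(1/13330) - 34639/12151)*(1/71586) = (23/13330 - 34639/12151)*(1/71586) = -461458397/161972830*1/71586 = -461458397/11594987008380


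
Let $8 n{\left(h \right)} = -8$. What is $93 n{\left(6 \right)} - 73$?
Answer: $-166$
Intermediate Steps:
$n{\left(h \right)} = -1$ ($n{\left(h \right)} = \frac{1}{8} \left(-8\right) = -1$)
$93 n{\left(6 \right)} - 73 = 93 \left(-1\right) - 73 = -93 - 73 = -166$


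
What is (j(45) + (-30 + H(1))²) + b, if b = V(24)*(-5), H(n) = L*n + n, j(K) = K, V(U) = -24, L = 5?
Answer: 741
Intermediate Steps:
H(n) = 6*n (H(n) = 5*n + n = 6*n)
b = 120 (b = -24*(-5) = 120)
(j(45) + (-30 + H(1))²) + b = (45 + (-30 + 6*1)²) + 120 = (45 + (-30 + 6)²) + 120 = (45 + (-24)²) + 120 = (45 + 576) + 120 = 621 + 120 = 741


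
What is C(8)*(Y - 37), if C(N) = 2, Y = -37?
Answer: -148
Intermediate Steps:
C(8)*(Y - 37) = 2*(-37 - 37) = 2*(-74) = -148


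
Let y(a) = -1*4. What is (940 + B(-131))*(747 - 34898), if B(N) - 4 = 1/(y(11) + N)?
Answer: -4352169289/135 ≈ -3.2238e+7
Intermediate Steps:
y(a) = -4
B(N) = 4 + 1/(-4 + N)
(940 + B(-131))*(747 - 34898) = (940 + (-15 + 4*(-131))/(-4 - 131))*(747 - 34898) = (940 + (-15 - 524)/(-135))*(-34151) = (940 - 1/135*(-539))*(-34151) = (940 + 539/135)*(-34151) = (127439/135)*(-34151) = -4352169289/135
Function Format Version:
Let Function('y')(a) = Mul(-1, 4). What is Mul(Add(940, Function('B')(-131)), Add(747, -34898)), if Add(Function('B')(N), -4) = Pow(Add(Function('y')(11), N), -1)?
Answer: Rational(-4352169289, 135) ≈ -3.2238e+7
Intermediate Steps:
Function('y')(a) = -4
Function('B')(N) = Add(4, Pow(Add(-4, N), -1))
Mul(Add(940, Function('B')(-131)), Add(747, -34898)) = Mul(Add(940, Mul(Pow(Add(-4, -131), -1), Add(-15, Mul(4, -131)))), Add(747, -34898)) = Mul(Add(940, Mul(Pow(-135, -1), Add(-15, -524))), -34151) = Mul(Add(940, Mul(Rational(-1, 135), -539)), -34151) = Mul(Add(940, Rational(539, 135)), -34151) = Mul(Rational(127439, 135), -34151) = Rational(-4352169289, 135)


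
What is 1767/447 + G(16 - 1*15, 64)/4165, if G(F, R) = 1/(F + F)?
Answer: 4906519/1241170 ≈ 3.9531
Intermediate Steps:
G(F, R) = 1/(2*F)
1767/447 + G(16 - 1*15, 64)/4165 = 1767/447 + (1/(2*(16 - 1*15)))/4165 = 1767*(1/447) + (1/(2*(16 - 15)))*(1/4165) = 589/149 + ((½)/1)*(1/4165) = 589/149 + ((½)*1)*(1/4165) = 589/149 + (½)*(1/4165) = 589/149 + 1/8330 = 4906519/1241170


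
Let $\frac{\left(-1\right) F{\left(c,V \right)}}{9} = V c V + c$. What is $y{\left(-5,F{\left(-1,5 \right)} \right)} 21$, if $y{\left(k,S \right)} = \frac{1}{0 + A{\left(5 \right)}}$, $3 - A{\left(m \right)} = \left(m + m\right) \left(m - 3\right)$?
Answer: $- \frac{21}{17} \approx -1.2353$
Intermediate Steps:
$A{\left(m \right)} = 3 - 2 m \left(-3 + m\right)$ ($A{\left(m \right)} = 3 - \left(m + m\right) \left(m - 3\right) = 3 - 2 m \left(-3 + m\right)$)
$F{\left(c,V \right)} = - 9 c - 9 c V^{2}$ ($F{\left(c,V \right)} = - 9 \left(V c V + c\right) = - 9 \left(c V^{2} + c\right) = - 9 \left(c + c V^{2}\right) = - 9 c - 9 c V^{2}$)
$y{\left(k,S \right)} = - \frac{1}{17}$ ($y{\left(k,S \right)} = \frac{1}{0 + \left(3 - 2 \cdot 5^{2} + 6 \cdot 5\right)} = \frac{1}{0 + \left(3 - 50 + 30\right)} = \frac{1}{0 - 17} = \frac{1}{-17} = - \frac{1}{17}$)
$y{\left(-5,F{\left(-1,5 \right)} \right)} 21 = \left(- \frac{1}{17}\right) 21 = - \frac{21}{17}$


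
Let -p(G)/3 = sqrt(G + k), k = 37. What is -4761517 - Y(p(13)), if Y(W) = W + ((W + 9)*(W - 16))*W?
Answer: -4758367 + 4605*sqrt(2) ≈ -4.7519e+6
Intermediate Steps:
p(G) = -3*sqrt(37 + G) (p(G) = -3*sqrt(G + 37) = -3*sqrt(37 + G))
Y(W) = W + W*(-16 + W)*(9 + W) (Y(W) = W + ((9 + W)*(-16 + W))*W = W + ((-16 + W)*(9 + W))*W = W + W*(-16 + W)*(9 + W))
-4761517 - Y(p(13)) = -4761517 - (-3*sqrt(37 + 13))*(-143 + (-3*sqrt(37 + 13))**2 - (-21)*sqrt(37 + 13)) = -4761517 - (-15*sqrt(2))*(-143 + (-15*sqrt(2))**2 - (-21)*sqrt(50)) = -4761517 - (-15*sqrt(2))*(-143 + (-15*sqrt(2))**2 - (-21)*5*sqrt(2)) = -4761517 - (-15*sqrt(2))*(-143 + (-15*sqrt(2))**2 - (-105)*sqrt(2)) = -4761517 - (-15*sqrt(2))*(-143 + 450 + 105*sqrt(2)) = -4761517 - (-15*sqrt(2))*(307 + 105*sqrt(2)) = -4761517 - (-15)*sqrt(2)*(307 + 105*sqrt(2)) = -4761517 + 15*sqrt(2)*(307 + 105*sqrt(2))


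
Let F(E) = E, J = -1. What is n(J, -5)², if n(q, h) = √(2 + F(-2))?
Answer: 0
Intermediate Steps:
n(q, h) = 0 (n(q, h) = √(2 - 2) = √0 = 0)
n(J, -5)² = 0² = 0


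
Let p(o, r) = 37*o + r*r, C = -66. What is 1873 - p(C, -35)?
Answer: 3090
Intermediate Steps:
p(o, r) = r**2 + 37*o (p(o, r) = 37*o + r**2 = r**2 + 37*o)
1873 - p(C, -35) = 1873 - ((-35)**2 + 37*(-66)) = 1873 - (1225 - 2442) = 1873 - 1*(-1217) = 1873 + 1217 = 3090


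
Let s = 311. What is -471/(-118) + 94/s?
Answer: 157573/36698 ≈ 4.2938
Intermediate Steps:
-471/(-118) + 94/s = -471/(-118) + 94/311 = -471*(-1/118) + 94*(1/311) = 471/118 + 94/311 = 157573/36698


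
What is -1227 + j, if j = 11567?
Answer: 10340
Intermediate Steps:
-1227 + j = -1227 + 11567 = 10340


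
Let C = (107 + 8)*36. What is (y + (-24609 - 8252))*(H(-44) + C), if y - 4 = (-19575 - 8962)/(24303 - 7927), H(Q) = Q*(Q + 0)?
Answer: -817365954111/4094 ≈ -1.9965e+8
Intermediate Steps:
H(Q) = Q**2 (H(Q) = Q*Q = Q**2)
y = 36967/16376 (y = 4 + (-19575 - 8962)/(24303 - 7927) = 4 - 28537/16376 = 36967/16376 ≈ 2.2574)
C = 4140 (C = 115*36 = 4140)
(y + (-24609 - 8252))*(H(-44) + C) = (36967/16376 + (-24609 - 8252))*((-44)**2 + 4140) = (36967/16376 - 32861)*(1936 + 4140) = -538094769/16376*6076 = -817365954111/4094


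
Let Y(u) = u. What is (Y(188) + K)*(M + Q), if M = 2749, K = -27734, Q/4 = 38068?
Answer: -4270208466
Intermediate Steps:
Q = 152272 (Q = 4*38068 = 152272)
(Y(188) + K)*(M + Q) = (188 - 27734)*(2749 + 152272) = -27546*155021 = -4270208466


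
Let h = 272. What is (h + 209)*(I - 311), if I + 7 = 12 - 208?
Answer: -247234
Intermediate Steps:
I = -203 (I = -7 + (12 - 208) = -7 - 196 = -203)
(h + 209)*(I - 311) = (272 + 209)*(-203 - 311) = 481*(-514) = -247234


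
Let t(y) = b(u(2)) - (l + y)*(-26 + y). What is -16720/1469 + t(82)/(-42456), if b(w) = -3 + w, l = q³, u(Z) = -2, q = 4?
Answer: -232615477/20789288 ≈ -11.189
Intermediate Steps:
l = 64 (l = 4³ = 64)
t(y) = -5 - (-26 + y)*(64 + y) (t(y) = (-3 - 2) - (64 + y)*(-26 + y) = -5 - (-26 + y)*(64 + y))
-16720/1469 + t(82)/(-42456) = -16720/1469 + (1659 - 1*82² - 38*82)/(-42456) = -16720*1/1469 + (1659 - 1*6724 - 3116)*(-1/42456) = -16720/1469 + (1659 - 6724 - 3116)*(-1/42456) = -16720/1469 - 8181*(-1/42456) = -16720/1469 + 2727/14152 = -232615477/20789288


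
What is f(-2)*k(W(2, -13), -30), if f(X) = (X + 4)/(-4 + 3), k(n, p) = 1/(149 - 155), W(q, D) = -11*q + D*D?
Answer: ⅓ ≈ 0.33333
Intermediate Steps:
W(q, D) = D² - 11*q (W(q, D) = -11*q + D² = D² - 11*q)
k(n, p) = -⅙ (k(n, p) = 1/(-6) = -⅙)
f(X) = -4 - X (f(X) = (4 + X)/(-1) = (4 + X)*(-1) = -4 - X)
f(-2)*k(W(2, -13), -30) = (-4 - 1*(-2))*(-⅙) = (-4 + 2)*(-⅙) = -2*(-⅙) = ⅓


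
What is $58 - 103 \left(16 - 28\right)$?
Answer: $1294$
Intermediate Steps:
$58 - 103 \left(16 - 28\right) = 58 - -1236 = 58 + 1236 = 1294$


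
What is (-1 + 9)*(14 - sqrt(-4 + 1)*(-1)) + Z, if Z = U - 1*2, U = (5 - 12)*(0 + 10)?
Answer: 40 + 8*I*sqrt(3) ≈ 40.0 + 13.856*I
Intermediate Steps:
U = -70 (U = -7*10 = -70)
Z = -72 (Z = -70 - 1*2 = -70 - 2 = -72)
(-1 + 9)*(14 - sqrt(-4 + 1)*(-1)) + Z = (-1 + 9)*(14 - sqrt(-4 + 1)*(-1)) - 72 = 8*(14 - sqrt(-3)*(-1)) - 72 = 8*(14 - I*sqrt(3)*(-1)) - 72 = 8*(14 - (-1)*I*sqrt(3)) - 72 = 8*(14 + I*sqrt(3)) - 72 = (112 + 8*I*sqrt(3)) - 72 = 40 + 8*I*sqrt(3)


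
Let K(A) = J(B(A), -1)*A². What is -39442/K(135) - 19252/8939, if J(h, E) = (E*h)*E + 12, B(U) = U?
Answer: -7418589134/3421178775 ≈ -2.1684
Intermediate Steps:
J(h, E) = 12 + h*E² (J(h, E) = h*E² + 12 = 12 + h*E²)
K(A) = A²*(12 + A) (K(A) = (12 + A*(-1)²)*A² = (12 + A*1)*A² = (12 + A)*A² = A²*(12 + A))
-39442/K(135) - 19252/8939 = -39442*1/(18225*(12 + 135)) - 19252/8939 = -39442/(18225*147) - 19252*1/8939 = -39442/2679075 - 19252/8939 = -7418589134/3421178775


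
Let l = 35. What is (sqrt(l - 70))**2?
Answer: -35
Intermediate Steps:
(sqrt(l - 70))**2 = (sqrt(35 - 70))**2 = (sqrt(-35))**2 = (I*sqrt(35))**2 = -35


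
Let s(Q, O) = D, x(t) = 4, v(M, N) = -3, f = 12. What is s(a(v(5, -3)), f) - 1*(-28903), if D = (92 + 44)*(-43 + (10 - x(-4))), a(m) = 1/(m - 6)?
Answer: 23871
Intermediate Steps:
a(m) = 1/(-6 + m)
D = -5032 (D = (92 + 44)*(-43 + (10 - 1*4)) = 136*(-43 + (10 - 4)) = 136*(-43 + 6) = 136*(-37) = -5032)
s(Q, O) = -5032
s(a(v(5, -3)), f) - 1*(-28903) = -5032 - 1*(-28903) = -5032 + 28903 = 23871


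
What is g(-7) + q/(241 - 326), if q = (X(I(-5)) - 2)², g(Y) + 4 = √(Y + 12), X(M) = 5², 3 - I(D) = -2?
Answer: -869/85 + √5 ≈ -7.9875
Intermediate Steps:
I(D) = 5 (I(D) = 3 - 1*(-2) = 3 + 2 = 5)
X(M) = 25
g(Y) = -4 + √(12 + Y) (g(Y) = -4 + √(Y + 12) = -4 + √(12 + Y))
q = 529 (q = (25 - 2)² = 23² = 529)
g(-7) + q/(241 - 326) = (-4 + √(12 - 7)) + 529/(241 - 326) = (-4 + √5) + 529/(-85) = (-4 + √5) - 1/85*529 = (-4 + √5) - 529/85 = -869/85 + √5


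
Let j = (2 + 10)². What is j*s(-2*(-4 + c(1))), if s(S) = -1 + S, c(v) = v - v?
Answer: 1008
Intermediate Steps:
c(v) = 0
j = 144 (j = 12² = 144)
j*s(-2*(-4 + c(1))) = 144*(-1 - 2*(-4 + 0)) = 144*(-1 - 2*(-4)) = 144*(-1 + 8) = 144*7 = 1008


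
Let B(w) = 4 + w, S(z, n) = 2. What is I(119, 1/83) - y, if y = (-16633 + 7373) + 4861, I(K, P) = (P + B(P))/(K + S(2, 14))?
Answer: 44179491/10043 ≈ 4399.0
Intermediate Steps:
I(K, P) = (4 + 2*P)/(2 + K) (I(K, P) = (P + (4 + P))/(K + 2) = (4 + 2*P)/(2 + K))
y = -4399 (y = -9260 + 4861 = -4399)
I(119, 1/83) - y = 2*(2 + 1/83)/(2 + 119) - 1*(-4399) = 2*(2 + 1/83)/121 + 4399 = 2*(1/121)*(167/83) + 4399 = 334/10043 + 4399 = 44179491/10043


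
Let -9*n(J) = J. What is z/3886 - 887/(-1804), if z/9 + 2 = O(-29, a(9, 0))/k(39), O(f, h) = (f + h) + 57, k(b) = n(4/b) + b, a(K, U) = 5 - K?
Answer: 23431486457/47968278820 ≈ 0.48848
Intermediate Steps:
n(J) = -J/9
k(b) = b - 4/(9*b) (k(b) = -4/(9*b) + b = b - 4/(9*b))
O(f, h) = 57 + f + h
z = -170514/13685 (z = -18 + 9*((57 - 29 + (5 - 1*9))/(39 - 4/9/39)) = -18 + 9*((57 - 29 + (5 - 9))/(39 - 4/9*1/39)) = -18 + 9*((57 - 29 - 4)/(39 - 4/351)) = -18 + 9*(24/(13685/351)) = -18 + 9*(24*(351/13685)) = -18 + 9*(8424/13685) = -18 + 75816/13685 = -170514/13685 ≈ -12.460)
z/3886 - 887/(-1804) = -170514/13685/3886 - 887/(-1804) = -170514/13685*1/3886 - 887*(-1/1804) = -85257/26589955 + 887/1804 = 23431486457/47968278820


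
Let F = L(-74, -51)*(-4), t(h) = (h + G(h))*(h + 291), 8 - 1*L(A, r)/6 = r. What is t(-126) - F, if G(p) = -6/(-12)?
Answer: -38583/2 ≈ -19292.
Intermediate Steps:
G(p) = ½ (G(p) = -6*(-1/12) = ½)
L(A, r) = 48 - 6*r
t(h) = (½ + h)*(291 + h) (t(h) = (h + ½)*(h + 291) = (½ + h)*(291 + h))
F = -1416 (F = (48 - 6*(-51))*(-4) = (48 + 306)*(-4) = 354*(-4) = -1416)
t(-126) - F = (291/2 + (-126)² + (583/2)*(-126)) - 1*(-1416) = (291/2 + 15876 - 36729) + 1416 = -41415/2 + 1416 = -38583/2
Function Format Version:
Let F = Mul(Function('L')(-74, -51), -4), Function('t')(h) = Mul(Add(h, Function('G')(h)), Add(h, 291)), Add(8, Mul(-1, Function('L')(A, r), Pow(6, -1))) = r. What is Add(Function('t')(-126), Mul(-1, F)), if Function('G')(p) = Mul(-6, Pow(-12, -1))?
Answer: Rational(-38583, 2) ≈ -19292.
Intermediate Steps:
Function('G')(p) = Rational(1, 2) (Function('G')(p) = Mul(-6, Rational(-1, 12)) = Rational(1, 2))
Function('L')(A, r) = Add(48, Mul(-6, r))
Function('t')(h) = Mul(Add(Rational(1, 2), h), Add(291, h)) (Function('t')(h) = Mul(Add(h, Rational(1, 2)), Add(h, 291)) = Mul(Add(Rational(1, 2), h), Add(291, h)))
F = -1416 (F = Mul(Add(48, Mul(-6, -51)), -4) = Mul(Add(48, 306), -4) = Mul(354, -4) = -1416)
Add(Function('t')(-126), Mul(-1, F)) = Add(Add(Rational(291, 2), Pow(-126, 2), Mul(Rational(583, 2), -126)), Mul(-1, -1416)) = Add(Add(Rational(291, 2), 15876, -36729), 1416) = Add(Rational(-41415, 2), 1416) = Rational(-38583, 2)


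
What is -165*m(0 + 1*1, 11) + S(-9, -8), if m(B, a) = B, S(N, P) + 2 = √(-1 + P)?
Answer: -167 + 3*I ≈ -167.0 + 3.0*I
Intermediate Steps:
S(N, P) = -2 + √(-1 + P)
-165*m(0 + 1*1, 11) + S(-9, -8) = -165*(0 + 1*1) + (-2 + √(-1 - 8)) = -165*(0 + 1) + (-2 + √(-9)) = -165*1 + (-2 + 3*I) = -165 + (-2 + 3*I) = -167 + 3*I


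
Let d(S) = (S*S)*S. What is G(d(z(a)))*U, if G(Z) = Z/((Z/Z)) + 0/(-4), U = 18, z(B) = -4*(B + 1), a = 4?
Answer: -144000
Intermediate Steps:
z(B) = -4 - 4*B (z(B) = -4*(1 + B) = -4 - 4*B)
d(S) = S³ (d(S) = S²*S = S³)
G(Z) = Z (G(Z) = Z/1 + 0*(-¼) = Z*1 + 0 = Z + 0 = Z)
G(d(z(a)))*U = (-4 - 4*4)³*18 = (-4 - 16)³*18 = (-20)³*18 = -8000*18 = -144000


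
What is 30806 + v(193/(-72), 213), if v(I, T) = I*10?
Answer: 1108051/36 ≈ 30779.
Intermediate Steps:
v(I, T) = 10*I
30806 + v(193/(-72), 213) = 30806 + 10*(193/(-72)) = 30806 + 10*(193*(-1/72)) = 30806 + 10*(-193/72) = 30806 - 965/36 = 1108051/36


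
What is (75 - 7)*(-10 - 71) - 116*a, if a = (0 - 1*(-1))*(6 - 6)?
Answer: -5508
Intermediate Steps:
a = 0 (a = (0 + 1)*0 = 1*0 = 0)
(75 - 7)*(-10 - 71) - 116*a = (75 - 7)*(-10 - 71) - 116*0 = 68*(-81) + 0 = -5508 + 0 = -5508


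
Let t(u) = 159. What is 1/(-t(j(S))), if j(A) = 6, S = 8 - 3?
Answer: -1/159 ≈ -0.0062893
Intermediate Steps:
S = 5
1/(-t(j(S))) = 1/(-1*159) = 1/(-159) = -1/159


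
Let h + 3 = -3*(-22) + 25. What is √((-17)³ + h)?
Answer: 5*I*√193 ≈ 69.462*I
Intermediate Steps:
h = 88 (h = -3 + (-3*(-22) + 25) = -3 + (66 + 25) = -3 + 91 = 88)
√((-17)³ + h) = √((-17)³ + 88) = √(-4913 + 88) = √(-4825) = 5*I*√193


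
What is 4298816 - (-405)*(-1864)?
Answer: 3543896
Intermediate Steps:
4298816 - (-405)*(-1864) = 4298816 - 1*754920 = 4298816 - 754920 = 3543896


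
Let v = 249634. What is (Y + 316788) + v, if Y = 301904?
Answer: 868326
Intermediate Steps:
(Y + 316788) + v = (301904 + 316788) + 249634 = 618692 + 249634 = 868326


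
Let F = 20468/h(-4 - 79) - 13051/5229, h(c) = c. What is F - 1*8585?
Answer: -46193500/5229 ≈ -8834.1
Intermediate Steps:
F = -1302535/5229 (F = 20468/(-4 - 79) - 13051/5229 = 20468/(-83) - 13051*1/5229 = 20468*(-1/83) - 13051/5229 = -20468/83 - 13051/5229 = -1302535/5229 ≈ -249.10)
F - 1*8585 = -1302535/5229 - 1*8585 = -1302535/5229 - 8585 = -46193500/5229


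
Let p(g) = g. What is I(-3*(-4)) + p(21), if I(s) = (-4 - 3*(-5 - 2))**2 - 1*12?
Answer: 298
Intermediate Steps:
I(s) = 277 (I(s) = (-4 - 3*(-7))**2 - 12 = (-4 + 21)**2 - 12 = 17**2 - 12 = 289 - 12 = 277)
I(-3*(-4)) + p(21) = 277 + 21 = 298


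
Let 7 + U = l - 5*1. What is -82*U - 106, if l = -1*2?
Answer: 1042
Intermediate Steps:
l = -2
U = -14 (U = -7 + (-2 - 5*1) = -7 + (-2 - 5) = -7 - 7 = -14)
-82*U - 106 = -82*(-14) - 106 = 1148 - 106 = 1042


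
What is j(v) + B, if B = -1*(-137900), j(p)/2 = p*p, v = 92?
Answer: 154828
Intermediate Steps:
j(p) = 2*p**2 (j(p) = 2*(p*p) = 2*p**2)
B = 137900
j(v) + B = 2*92**2 + 137900 = 2*8464 + 137900 = 16928 + 137900 = 154828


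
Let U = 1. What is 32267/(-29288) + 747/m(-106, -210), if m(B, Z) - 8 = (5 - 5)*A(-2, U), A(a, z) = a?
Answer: 675625/7322 ≈ 92.273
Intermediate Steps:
m(B, Z) = 8 (m(B, Z) = 8 + (5 - 5)*(-2) = 8 + 0*(-2) = 8 + 0 = 8)
32267/(-29288) + 747/m(-106, -210) = 32267/(-29288) + 747/8 = 32267*(-1/29288) + 747*(⅛) = -32267/29288 + 747/8 = 675625/7322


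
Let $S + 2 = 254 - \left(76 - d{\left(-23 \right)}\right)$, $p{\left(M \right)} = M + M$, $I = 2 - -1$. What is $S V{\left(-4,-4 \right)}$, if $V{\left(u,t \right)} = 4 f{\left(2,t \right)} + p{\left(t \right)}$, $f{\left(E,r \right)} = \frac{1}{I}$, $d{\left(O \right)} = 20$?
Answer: $- \frac{3920}{3} \approx -1306.7$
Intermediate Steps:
$I = 3$ ($I = 2 + 1 = 3$)
$f{\left(E,r \right)} = \frac{1}{3}$
$p{\left(M \right)} = 2 M$
$V{\left(u,t \right)} = \frac{4}{3} + 2 t$ ($V{\left(u,t \right)} = 4 \cdot \frac{1}{3} + 2 t = \frac{4}{3} + 2 t$)
$S = 196$ ($S = -2 + \left(254 - \left(76 - 20\right)\right) = -2 + \left(254 - 56\right) = -2 + 198 = 196$)
$S V{\left(-4,-4 \right)} = 196 \left(\frac{4}{3} + 2 \left(-4\right)\right) = 196 \left(\frac{4}{3} - 8\right) = 196 \left(- \frac{20}{3}\right) = - \frac{3920}{3}$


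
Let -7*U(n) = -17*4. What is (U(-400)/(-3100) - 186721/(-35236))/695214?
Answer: 1012362413/132893840734200 ≈ 7.6178e-6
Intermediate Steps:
U(n) = 68/7 (U(n) = -(-17)*4/7 = -⅐*(-68) = 68/7)
(U(-400)/(-3100) - 186721/(-35236))/695214 = ((68/7)/(-3100) - 186721/(-35236))/695214 = ((68/7)*(-1/3100) - 186721*(-1/35236))*(1/695214) = (-17/5425 + 186721/35236)*(1/695214) = (1012362413/191155300)*(1/695214) = 1012362413/132893840734200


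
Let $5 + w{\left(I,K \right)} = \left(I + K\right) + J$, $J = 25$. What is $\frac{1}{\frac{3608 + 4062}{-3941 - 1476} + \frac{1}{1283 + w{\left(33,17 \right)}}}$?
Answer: $- \frac{7329201}{10372093} \approx -0.70663$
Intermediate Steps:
$w{\left(I,K \right)} = 20 + I + K$ ($w{\left(I,K \right)} = -5 + \left(\left(I + K\right) + 25\right) = -5 + \left(25 + I + K\right) = 20 + I + K$)
$\frac{1}{\frac{3608 + 4062}{-3941 - 1476} + \frac{1}{1283 + w{\left(33,17 \right)}}} = \frac{1}{\frac{3608 + 4062}{-3941 - 1476} + \frac{1}{1283 + \left(20 + 33 + 17\right)}} = \frac{1}{\frac{7670}{-5417} + \frac{1}{1283 + 70}} = \frac{1}{7670 \left(- \frac{1}{5417}\right) + \frac{1}{1353}} = \frac{1}{- \frac{7670}{5417} + \frac{1}{1353}} = \frac{1}{- \frac{10372093}{7329201}} = - \frac{7329201}{10372093}$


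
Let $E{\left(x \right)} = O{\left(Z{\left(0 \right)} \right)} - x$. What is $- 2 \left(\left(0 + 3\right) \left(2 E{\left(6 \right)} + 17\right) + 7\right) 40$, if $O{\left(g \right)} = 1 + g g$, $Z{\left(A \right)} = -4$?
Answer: $-9920$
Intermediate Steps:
$O{\left(g \right)} = 1 + g^{2}$
$E{\left(x \right)} = 17 - x$ ($E{\left(x \right)} = \left(1 + \left(-4\right)^{2}\right) - x = \left(1 + 16\right) - x = 17 - x$)
$- 2 \left(\left(0 + 3\right) \left(2 E{\left(6 \right)} + 17\right) + 7\right) 40 = - 2 \left(\left(0 + 3\right) \left(2 \left(17 - 6\right) + 17\right) + 7\right) 40 = - 2 \left(3 \left(2 \left(17 - 6\right) + 17\right) + 7\right) 40 = - 2 \left(3 \left(2 \cdot 11 + 17\right) + 7\right) 40 = - 2 \left(3 \left(22 + 17\right) + 7\right) 40 = - 2 \left(3 \cdot 39 + 7\right) 40 = - 2 \left(117 + 7\right) 40 = \left(-2\right) 124 \cdot 40 = \left(-248\right) 40 = -9920$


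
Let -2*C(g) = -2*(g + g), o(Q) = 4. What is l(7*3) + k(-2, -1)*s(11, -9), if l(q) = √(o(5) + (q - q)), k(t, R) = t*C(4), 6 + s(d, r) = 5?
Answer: 18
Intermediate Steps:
C(g) = 2*g (C(g) = -(-1)*(g + g) = -(-1)*2*g = -(-2)*g = 2*g)
s(d, r) = -1 (s(d, r) = -6 + 5 = -1)
k(t, R) = 8*t (k(t, R) = t*(2*4) = t*8 = 8*t)
l(q) = 2 (l(q) = √(4 + (q - q)) = √(4 + 0) = √4 = 2)
l(7*3) + k(-2, -1)*s(11, -9) = 2 + (8*(-2))*(-1) = 2 - 16*(-1) = 2 + 16 = 18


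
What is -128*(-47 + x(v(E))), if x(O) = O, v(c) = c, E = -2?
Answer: 6272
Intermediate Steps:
-128*(-47 + x(v(E))) = -128*(-47 - 2) = -128*(-49) = 6272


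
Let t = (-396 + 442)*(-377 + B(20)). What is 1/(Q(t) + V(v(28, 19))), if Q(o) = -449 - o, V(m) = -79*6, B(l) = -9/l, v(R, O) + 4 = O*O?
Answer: 10/164397 ≈ 6.0828e-5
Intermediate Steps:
v(R, O) = -4 + O² (v(R, O) = -4 + O*O = -4 + O²)
V(m) = -474
t = -173627/10 (t = (-396 + 442)*(-377 - 9/20) = 46*(-377 - 9*1/20) = 46*(-377 - 9/20) = 46*(-7549/20) = -173627/10 ≈ -17363.)
1/(Q(t) + V(v(28, 19))) = 1/((-449 - 1*(-173627/10)) - 474) = 1/((-449 + 173627/10) - 474) = 1/(169137/10 - 474) = 1/(164397/10) = 10/164397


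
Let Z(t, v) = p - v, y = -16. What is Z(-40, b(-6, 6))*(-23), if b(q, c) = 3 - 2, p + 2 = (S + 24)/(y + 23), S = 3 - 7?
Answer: 23/7 ≈ 3.2857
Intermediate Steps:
S = -4
p = 6/7 (p = -2 + (-4 + 24)/(-16 + 23) = -2 + 20/7 = 6/7 ≈ 0.85714)
b(q, c) = 1
Z(t, v) = 6/7 - v
Z(-40, b(-6, 6))*(-23) = (6/7 - 1*1)*(-23) = (6/7 - 1)*(-23) = -1/7*(-23) = 23/7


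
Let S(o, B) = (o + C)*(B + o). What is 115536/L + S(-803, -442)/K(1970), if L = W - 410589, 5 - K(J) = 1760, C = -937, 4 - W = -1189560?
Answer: -37495350596/30380025 ≈ -1234.2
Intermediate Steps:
W = 1189564 (W = 4 - 1*(-1189560) = 4 + 1189560 = 1189564)
K(J) = -1755 (K(J) = 5 - 1*1760 = 5 - 1760 = -1755)
S(o, B) = (-937 + o)*(B + o) (S(o, B) = (o - 937)*(B + o) = (-937 + o)*(B + o))
L = 778975 (L = 1189564 - 410589 = 778975)
115536/L + S(-803, -442)/K(1970) = 115536/778975 + ((-803)**2 - 937*(-442) - 937*(-803) - 442*(-803))/(-1755) = 115536*(1/778975) + (644809 + 414154 + 752411 + 354926)*(-1/1755) = 115536/778975 + 2166300*(-1/1755) = 115536/778975 - 48140/39 = -37495350596/30380025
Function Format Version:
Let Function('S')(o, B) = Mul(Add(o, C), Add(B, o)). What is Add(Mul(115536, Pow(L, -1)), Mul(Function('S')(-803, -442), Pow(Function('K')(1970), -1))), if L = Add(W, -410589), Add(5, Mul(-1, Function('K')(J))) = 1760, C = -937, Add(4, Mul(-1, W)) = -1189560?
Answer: Rational(-37495350596, 30380025) ≈ -1234.2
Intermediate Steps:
W = 1189564 (W = Add(4, Mul(-1, -1189560)) = Add(4, 1189560) = 1189564)
Function('K')(J) = -1755 (Function('K')(J) = Add(5, Mul(-1, 1760)) = Add(5, -1760) = -1755)
Function('S')(o, B) = Mul(Add(-937, o), Add(B, o)) (Function('S')(o, B) = Mul(Add(o, -937), Add(B, o)) = Mul(Add(-937, o), Add(B, o)))
L = 778975 (L = Add(1189564, -410589) = 778975)
Add(Mul(115536, Pow(L, -1)), Mul(Function('S')(-803, -442), Pow(Function('K')(1970), -1))) = Add(Mul(115536, Pow(778975, -1)), Mul(Add(Pow(-803, 2), Mul(-937, -442), Mul(-937, -803), Mul(-442, -803)), Pow(-1755, -1))) = Add(Mul(115536, Rational(1, 778975)), Mul(Add(644809, 414154, 752411, 354926), Rational(-1, 1755))) = Add(Rational(115536, 778975), Mul(2166300, Rational(-1, 1755))) = Add(Rational(115536, 778975), Rational(-48140, 39)) = Rational(-37495350596, 30380025)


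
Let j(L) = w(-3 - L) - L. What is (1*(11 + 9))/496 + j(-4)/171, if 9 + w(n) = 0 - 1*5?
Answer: -385/21204 ≈ -0.018157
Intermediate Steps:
w(n) = -14 (w(n) = -9 + (0 - 1*5) = -9 + (0 - 5) = -9 - 5 = -14)
j(L) = -14 - L
(1*(11 + 9))/496 + j(-4)/171 = (1*(11 + 9))/496 + (-14 - 1*(-4))/171 = (1*20)*(1/496) + (-14 + 4)*(1/171) = 20*(1/496) - 10*1/171 = 5/124 - 10/171 = -385/21204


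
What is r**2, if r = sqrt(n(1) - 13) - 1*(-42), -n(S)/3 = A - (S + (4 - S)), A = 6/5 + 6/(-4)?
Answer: (420 + I*sqrt(10))**2/100 ≈ 1763.9 + 26.563*I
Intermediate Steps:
A = -3/10 (A = 6*(1/5) + 6*(-1/4) = 6/5 - 3/2 = -3/10 ≈ -0.30000)
n(S) = 129/10 (n(S) = -3*(-3/10 - (S + (4 - S))) = -3*(-3/10 - 1*4) = -3*(-3/10 - 4) = -3*(-43/10) = 129/10)
r = 42 + I*sqrt(10)/10 (r = sqrt(129/10 - 13) - 1*(-42) = sqrt(-1/10) + 42 = I*sqrt(10)/10 + 42 = 42 + I*sqrt(10)/10 ≈ 42.0 + 0.31623*I)
r**2 = (42 + I*sqrt(10)/10)**2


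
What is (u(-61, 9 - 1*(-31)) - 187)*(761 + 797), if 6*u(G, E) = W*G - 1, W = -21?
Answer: 123082/3 ≈ 41027.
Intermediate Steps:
u(G, E) = -1/6 - 7*G/2 (u(G, E) = (-21*G - 1)/6 = (-1 - 21*G)/6 = -1/6 - 7*G/2)
(u(-61, 9 - 1*(-31)) - 187)*(761 + 797) = ((-1/6 - 7/2*(-61)) - 187)*(761 + 797) = ((-1/6 + 427/2) - 187)*1558 = (640/3 - 187)*1558 = (79/3)*1558 = 123082/3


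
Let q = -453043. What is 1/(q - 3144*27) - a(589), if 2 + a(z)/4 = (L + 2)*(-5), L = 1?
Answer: 36579307/537931 ≈ 68.000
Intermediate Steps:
a(z) = -68 (a(z) = -8 + 4*((1 + 2)*(-5)) = -8 + 4*(3*(-5)) = -8 + 4*(-15) = -8 - 60 = -68)
1/(q - 3144*27) - a(589) = 1/(-453043 - 3144*27) - 1*(-68) = 1/(-453043 - 84888) + 68 = 1/(-537931) + 68 = -1/537931 + 68 = 36579307/537931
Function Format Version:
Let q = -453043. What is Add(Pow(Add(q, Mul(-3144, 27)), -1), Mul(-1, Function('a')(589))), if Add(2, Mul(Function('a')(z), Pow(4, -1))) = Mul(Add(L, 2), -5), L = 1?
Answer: Rational(36579307, 537931) ≈ 68.000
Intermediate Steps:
Function('a')(z) = -68 (Function('a')(z) = Add(-8, Mul(4, Mul(Add(1, 2), -5))) = Add(-8, Mul(4, Mul(3, -5))) = Add(-8, Mul(4, -15)) = Add(-8, -60) = -68)
Add(Pow(Add(q, Mul(-3144, 27)), -1), Mul(-1, Function('a')(589))) = Add(Pow(Add(-453043, Mul(-3144, 27)), -1), Mul(-1, -68)) = Add(Pow(Add(-453043, -84888), -1), 68) = Add(Pow(-537931, -1), 68) = Add(Rational(-1, 537931), 68) = Rational(36579307, 537931)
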